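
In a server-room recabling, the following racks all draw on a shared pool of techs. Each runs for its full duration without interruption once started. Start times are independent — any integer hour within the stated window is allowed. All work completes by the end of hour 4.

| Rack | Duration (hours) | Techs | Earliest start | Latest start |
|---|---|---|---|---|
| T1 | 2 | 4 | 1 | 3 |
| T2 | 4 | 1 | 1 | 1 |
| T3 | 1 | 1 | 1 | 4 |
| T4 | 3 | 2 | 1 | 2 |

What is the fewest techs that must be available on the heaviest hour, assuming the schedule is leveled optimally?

Early-start (T1@1, T2@1, T3@1, T4@1) gives peak 8: h1:8  h2:7  h3:3  h4:1.
Shift T4→2.
Schedule T1@1, T2@1, T3@1, T4@2: h1:6  h2:7  h3:3  h4:3 — peak 7.
No arrangement of the 24 feasible schedules does better.

7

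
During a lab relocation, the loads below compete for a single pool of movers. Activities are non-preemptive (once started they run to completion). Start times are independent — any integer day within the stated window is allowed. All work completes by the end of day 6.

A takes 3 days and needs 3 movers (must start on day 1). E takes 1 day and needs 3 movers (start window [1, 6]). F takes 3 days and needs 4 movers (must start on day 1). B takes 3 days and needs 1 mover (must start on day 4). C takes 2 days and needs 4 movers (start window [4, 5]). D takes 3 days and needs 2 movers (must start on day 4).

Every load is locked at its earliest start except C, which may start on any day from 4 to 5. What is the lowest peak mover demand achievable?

C@4: d1:10  d2:7  d3:7  d4:7  d5:7  d6:3 → peak 10
C@5: d1:10  d2:7  d3:7  d4:3  d5:7  d6:7 → peak 10
Best is C@4, peak 10.

10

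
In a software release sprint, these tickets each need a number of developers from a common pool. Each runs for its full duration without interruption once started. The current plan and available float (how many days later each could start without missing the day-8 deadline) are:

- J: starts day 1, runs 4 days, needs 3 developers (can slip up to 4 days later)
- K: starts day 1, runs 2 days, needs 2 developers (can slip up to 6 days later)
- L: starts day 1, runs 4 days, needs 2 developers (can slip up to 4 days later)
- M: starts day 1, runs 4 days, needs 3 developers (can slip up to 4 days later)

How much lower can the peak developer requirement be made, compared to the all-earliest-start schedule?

5

Early-start peak: d1:10  d2:10  d3:8  d4:8  d5:0  d6:0  d7:0  d8:0 ⇒ 10.
Leveled (J@1, K@1, L@3, M@5): d1:5  d2:5  d3:5  d4:5  d5:5  d6:5  d7:3  d8:3 ⇒ 5.
Reduction 10 − 5 = 5.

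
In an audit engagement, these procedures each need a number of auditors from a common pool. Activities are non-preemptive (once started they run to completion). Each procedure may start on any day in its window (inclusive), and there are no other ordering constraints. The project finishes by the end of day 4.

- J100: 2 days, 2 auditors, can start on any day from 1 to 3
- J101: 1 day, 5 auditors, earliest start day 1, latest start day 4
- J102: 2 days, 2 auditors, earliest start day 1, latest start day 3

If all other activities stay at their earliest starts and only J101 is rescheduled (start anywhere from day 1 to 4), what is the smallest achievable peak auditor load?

5

J101@1: d1:9  d2:4  d3:0  d4:0 → peak 9
J101@2: d1:4  d2:9  d3:0  d4:0 → peak 9
J101@3: d1:4  d2:4  d3:5  d4:0 → peak 5
J101@4: d1:4  d2:4  d3:0  d4:5 → peak 5
Best is J101@3, peak 5.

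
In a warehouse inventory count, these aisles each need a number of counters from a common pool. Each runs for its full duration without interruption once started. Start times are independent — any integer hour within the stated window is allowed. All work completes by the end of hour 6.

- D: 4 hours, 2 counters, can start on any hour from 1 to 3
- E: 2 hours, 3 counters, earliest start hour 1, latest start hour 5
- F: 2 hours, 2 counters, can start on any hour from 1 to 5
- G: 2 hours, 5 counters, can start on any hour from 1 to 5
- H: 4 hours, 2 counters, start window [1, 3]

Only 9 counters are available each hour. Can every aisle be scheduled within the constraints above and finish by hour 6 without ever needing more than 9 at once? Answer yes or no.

Schedule D@1, E@1, F@1, G@5, H@3: h1:7  h2:7  h3:4  h4:4  h5:7  h6:7 — peak 7 ≤ 9.

yes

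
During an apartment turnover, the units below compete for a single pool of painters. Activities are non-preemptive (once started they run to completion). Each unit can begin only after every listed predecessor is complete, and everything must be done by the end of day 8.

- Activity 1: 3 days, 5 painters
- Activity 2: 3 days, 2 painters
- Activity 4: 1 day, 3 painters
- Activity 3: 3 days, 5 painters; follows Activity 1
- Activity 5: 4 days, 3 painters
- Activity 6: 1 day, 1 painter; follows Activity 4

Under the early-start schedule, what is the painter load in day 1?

At early start, day 1 has: Activity 1, Activity 2, Activity 4, Activity 5.
Demand: 5 + 2 + 3 + 3 = 13.

13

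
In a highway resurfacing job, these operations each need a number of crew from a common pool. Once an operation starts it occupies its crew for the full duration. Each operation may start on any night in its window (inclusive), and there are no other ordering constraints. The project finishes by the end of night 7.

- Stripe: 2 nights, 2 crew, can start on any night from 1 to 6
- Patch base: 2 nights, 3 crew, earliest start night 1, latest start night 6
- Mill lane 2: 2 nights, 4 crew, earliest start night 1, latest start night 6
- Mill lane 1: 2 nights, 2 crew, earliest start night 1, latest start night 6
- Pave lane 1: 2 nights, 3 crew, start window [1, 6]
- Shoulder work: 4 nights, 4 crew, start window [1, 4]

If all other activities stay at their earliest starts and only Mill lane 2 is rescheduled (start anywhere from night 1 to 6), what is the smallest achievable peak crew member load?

Mill lane 2@1: n1:18  n2:18  n3:4  n4:4  n5:0  n6:0  n7:0 → peak 18
Mill lane 2@2: n1:14  n2:18  n3:8  n4:4  n5:0  n6:0  n7:0 → peak 18
Mill lane 2@3: n1:14  n2:14  n3:8  n4:8  n5:0  n6:0  n7:0 → peak 14
Mill lane 2@4: n1:14  n2:14  n3:4  n4:8  n5:4  n6:0  n7:0 → peak 14
Mill lane 2@5: n1:14  n2:14  n3:4  n4:4  n5:4  n6:4  n7:0 → peak 14
Mill lane 2@6: n1:14  n2:14  n3:4  n4:4  n5:0  n6:4  n7:4 → peak 14
Best is Mill lane 2@3, peak 14.

14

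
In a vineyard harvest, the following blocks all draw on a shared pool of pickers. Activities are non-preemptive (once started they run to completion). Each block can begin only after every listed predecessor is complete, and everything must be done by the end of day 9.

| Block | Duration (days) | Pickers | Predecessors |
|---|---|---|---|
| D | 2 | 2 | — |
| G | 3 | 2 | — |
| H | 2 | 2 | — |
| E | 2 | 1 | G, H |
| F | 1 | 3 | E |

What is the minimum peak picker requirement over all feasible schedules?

Early-start (D@1, G@1, H@1, E@4, F@6) gives peak 6: d1:6  d2:6  d3:2  d4:1  d5:1  d6:3  d7:0  d8:0  d9:0.
Shift D→6, H→4, E→6, F→8.
Schedule D@6, G@1, H@4, E@6, F@8: d1:2  d2:2  d3:2  d4:2  d5:2  d6:3  d7:3  d8:3  d9:0 — peak 3.
Total picker-days = 19 over 9 days ⇒ peak ≥ ⌈19/9⌉ = 3, so 3 is optimal.

3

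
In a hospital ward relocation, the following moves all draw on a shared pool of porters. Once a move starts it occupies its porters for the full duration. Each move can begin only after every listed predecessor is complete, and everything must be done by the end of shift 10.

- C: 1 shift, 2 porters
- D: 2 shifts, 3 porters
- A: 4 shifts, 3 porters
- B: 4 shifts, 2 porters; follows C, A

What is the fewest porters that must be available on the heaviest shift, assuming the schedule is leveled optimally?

5

Early-start (C@1, D@1, A@1, B@5) gives peak 8: s1:8  s2:6  s3:3  s4:3  s5:2  s6:2  s7:2  s8:2  s9:0  s10:0.
Shift A→3, B→7.
Schedule C@1, D@1, A@3, B@7: s1:5  s2:3  s3:3  s4:3  s5:3  s6:3  s7:2  s8:2  s9:2  s10:2 — peak 5.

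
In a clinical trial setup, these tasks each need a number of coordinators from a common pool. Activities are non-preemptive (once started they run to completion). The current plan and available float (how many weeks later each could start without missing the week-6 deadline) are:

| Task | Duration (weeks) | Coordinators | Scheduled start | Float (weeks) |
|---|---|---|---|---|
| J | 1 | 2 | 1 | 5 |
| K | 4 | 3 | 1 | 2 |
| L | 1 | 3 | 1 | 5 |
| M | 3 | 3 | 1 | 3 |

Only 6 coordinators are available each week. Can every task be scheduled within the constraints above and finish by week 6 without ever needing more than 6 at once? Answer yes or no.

yes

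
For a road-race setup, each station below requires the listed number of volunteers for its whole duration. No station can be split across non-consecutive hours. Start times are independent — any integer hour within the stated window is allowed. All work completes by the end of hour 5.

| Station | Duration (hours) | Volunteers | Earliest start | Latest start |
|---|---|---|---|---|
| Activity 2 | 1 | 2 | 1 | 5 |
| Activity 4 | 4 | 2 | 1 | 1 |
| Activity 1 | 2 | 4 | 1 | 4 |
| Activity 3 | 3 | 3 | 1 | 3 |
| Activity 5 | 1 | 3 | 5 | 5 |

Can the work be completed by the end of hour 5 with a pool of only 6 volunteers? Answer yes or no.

The minimum achievable peak is 7; 6 < 7, so no feasible schedule stays within the cap.

no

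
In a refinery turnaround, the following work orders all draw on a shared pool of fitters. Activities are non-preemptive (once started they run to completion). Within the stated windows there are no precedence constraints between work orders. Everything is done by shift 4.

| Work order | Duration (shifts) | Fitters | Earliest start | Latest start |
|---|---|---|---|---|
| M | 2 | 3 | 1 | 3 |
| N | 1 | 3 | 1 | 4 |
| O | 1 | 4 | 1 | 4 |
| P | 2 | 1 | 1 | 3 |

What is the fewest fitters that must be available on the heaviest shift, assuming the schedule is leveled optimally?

4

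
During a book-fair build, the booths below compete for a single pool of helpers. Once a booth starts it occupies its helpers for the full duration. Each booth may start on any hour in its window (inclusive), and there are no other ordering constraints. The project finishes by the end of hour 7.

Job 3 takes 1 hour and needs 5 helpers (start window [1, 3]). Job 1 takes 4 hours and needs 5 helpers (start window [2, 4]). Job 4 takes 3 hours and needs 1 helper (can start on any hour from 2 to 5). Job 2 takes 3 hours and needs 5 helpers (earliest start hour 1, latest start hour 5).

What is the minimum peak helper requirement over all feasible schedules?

10

Early-start (Job 3@1, Job 1@2, Job 4@2, Job 2@1) gives peak 11: h1:10  h2:11  h3:11  h4:6  h5:5  h6:0  h7:0.
Shift Job 2→5.
Schedule Job 3@1, Job 1@2, Job 4@2, Job 2@5: h1:5  h2:6  h3:6  h4:6  h5:10  h6:5  h7:5 — peak 10.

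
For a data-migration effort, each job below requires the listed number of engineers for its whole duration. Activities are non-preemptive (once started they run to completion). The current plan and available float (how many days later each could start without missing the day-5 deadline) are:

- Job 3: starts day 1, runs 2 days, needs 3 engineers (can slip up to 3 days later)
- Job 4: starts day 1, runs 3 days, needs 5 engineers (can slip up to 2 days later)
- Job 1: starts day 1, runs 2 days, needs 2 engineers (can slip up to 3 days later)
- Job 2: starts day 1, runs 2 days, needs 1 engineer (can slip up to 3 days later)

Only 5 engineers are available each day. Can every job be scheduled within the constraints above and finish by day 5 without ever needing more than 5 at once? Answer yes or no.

Total engineer-days = 27; over 5 days the average is 27/5 > 5, so some day must exceed 5.

no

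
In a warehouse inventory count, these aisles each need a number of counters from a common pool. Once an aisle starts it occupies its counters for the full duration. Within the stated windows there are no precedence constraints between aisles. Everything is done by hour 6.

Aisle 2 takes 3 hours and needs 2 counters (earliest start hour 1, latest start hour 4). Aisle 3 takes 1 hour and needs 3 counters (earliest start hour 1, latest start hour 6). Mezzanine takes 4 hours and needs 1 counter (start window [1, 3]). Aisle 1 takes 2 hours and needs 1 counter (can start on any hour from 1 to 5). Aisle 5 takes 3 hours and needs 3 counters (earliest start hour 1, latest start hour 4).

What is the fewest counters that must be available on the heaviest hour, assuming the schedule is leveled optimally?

5

Early-start (Aisle 2@1, Aisle 3@1, Mezzanine@1, Aisle 1@1, Aisle 5@1) gives peak 10: h1:10  h2:7  h3:6  h4:1  h5:0  h6:0.
Shift Mezzanine→2, Aisle 1→2, Aisle 5→4.
Schedule Aisle 2@1, Aisle 3@1, Mezzanine@2, Aisle 1@2, Aisle 5@4: h1:5  h2:4  h3:4  h4:4  h5:4  h6:3 — peak 5.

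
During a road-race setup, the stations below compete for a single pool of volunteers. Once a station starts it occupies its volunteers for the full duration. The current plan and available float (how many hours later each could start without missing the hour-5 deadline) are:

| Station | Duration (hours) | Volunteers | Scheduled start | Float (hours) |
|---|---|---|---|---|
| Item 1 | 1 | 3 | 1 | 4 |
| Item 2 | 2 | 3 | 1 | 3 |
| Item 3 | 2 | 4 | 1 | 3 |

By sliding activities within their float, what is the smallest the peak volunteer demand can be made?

4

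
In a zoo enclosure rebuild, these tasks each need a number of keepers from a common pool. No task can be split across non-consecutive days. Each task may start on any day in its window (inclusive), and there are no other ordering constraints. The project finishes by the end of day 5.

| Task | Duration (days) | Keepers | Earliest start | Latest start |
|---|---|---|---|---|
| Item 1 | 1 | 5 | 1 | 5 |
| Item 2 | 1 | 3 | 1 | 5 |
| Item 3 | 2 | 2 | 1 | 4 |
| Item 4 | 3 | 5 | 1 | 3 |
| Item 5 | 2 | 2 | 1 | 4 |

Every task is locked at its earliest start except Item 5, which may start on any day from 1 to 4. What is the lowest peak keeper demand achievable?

Item 5@1: d1:17  d2:9  d3:5  d4:0  d5:0 → peak 17
Item 5@2: d1:15  d2:9  d3:7  d4:0  d5:0 → peak 15
Item 5@3: d1:15  d2:7  d3:7  d4:2  d5:0 → peak 15
Item 5@4: d1:15  d2:7  d3:5  d4:2  d5:2 → peak 15
Best is Item 5@2, peak 15.

15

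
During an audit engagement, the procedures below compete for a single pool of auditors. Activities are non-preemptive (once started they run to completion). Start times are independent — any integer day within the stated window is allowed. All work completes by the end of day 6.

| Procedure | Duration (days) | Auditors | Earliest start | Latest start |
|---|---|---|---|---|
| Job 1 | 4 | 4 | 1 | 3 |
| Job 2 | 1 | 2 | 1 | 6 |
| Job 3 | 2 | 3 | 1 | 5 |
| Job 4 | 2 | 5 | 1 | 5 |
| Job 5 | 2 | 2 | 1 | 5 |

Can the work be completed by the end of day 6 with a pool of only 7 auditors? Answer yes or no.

Schedule Job 1@1, Job 2@1, Job 3@2, Job 4@5, Job 5@4: d1:6  d2:7  d3:7  d4:6  d5:7  d6:5 — peak 7 ≤ 7.

yes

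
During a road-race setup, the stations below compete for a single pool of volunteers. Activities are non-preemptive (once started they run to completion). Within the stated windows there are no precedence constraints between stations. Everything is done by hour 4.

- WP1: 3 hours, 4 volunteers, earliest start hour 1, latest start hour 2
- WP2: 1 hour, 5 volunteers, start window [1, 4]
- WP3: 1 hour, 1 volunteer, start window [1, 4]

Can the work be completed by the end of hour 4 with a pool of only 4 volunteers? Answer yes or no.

no

Total volunteer-hours = 18; over 4 hours the average is 18/4 > 4, so some hour must exceed 4.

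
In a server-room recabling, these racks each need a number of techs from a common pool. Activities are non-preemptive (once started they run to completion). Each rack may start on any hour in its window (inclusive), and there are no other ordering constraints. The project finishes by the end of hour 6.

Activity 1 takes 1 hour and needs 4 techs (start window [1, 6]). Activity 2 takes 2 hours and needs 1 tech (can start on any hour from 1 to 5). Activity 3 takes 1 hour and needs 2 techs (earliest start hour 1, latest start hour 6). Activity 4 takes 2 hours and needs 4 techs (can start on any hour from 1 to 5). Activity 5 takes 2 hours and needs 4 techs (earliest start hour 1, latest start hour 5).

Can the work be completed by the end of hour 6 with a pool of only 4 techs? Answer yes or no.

The minimum achievable peak is 5; 4 < 5, so no feasible schedule stays within the cap.

no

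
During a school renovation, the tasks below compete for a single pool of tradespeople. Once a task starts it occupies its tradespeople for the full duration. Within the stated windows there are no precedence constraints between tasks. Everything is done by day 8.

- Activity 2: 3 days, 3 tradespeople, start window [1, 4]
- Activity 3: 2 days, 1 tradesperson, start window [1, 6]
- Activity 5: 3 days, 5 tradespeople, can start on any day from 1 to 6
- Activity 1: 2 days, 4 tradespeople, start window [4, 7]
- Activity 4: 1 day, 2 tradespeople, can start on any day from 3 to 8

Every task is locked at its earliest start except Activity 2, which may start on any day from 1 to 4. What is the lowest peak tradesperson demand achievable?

Activity 2@1: d1:9  d2:9  d3:10  d4:4  d5:4  d6:0  d7:0  d8:0 → peak 10
Activity 2@2: d1:6  d2:9  d3:10  d4:7  d5:4  d6:0  d7:0  d8:0 → peak 10
Activity 2@3: d1:6  d2:6  d3:10  d4:7  d5:7  d6:0  d7:0  d8:0 → peak 10
Activity 2@4: d1:6  d2:6  d3:7  d4:7  d5:7  d6:3  d7:0  d8:0 → peak 7
Best is Activity 2@4, peak 7.

7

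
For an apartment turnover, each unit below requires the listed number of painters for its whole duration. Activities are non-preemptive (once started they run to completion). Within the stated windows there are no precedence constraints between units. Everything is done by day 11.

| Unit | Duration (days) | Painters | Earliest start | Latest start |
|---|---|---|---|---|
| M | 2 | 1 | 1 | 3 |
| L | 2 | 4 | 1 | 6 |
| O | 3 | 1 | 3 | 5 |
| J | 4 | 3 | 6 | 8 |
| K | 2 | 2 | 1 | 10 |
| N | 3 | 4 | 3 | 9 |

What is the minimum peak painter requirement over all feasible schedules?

5

Early-start (M@1, L@1, O@3, J@6, K@1, N@3) gives peak 7: d1:7  d2:7  d3:5  d4:5  d5:5  d6:3  d7:3  d8:3  d9:3  d10:0  d11:0.
Shift K→6.
Schedule M@1, L@1, O@3, J@6, K@6, N@3: d1:5  d2:5  d3:5  d4:5  d5:5  d6:5  d7:5  d8:3  d9:3  d10:0  d11:0 — peak 5.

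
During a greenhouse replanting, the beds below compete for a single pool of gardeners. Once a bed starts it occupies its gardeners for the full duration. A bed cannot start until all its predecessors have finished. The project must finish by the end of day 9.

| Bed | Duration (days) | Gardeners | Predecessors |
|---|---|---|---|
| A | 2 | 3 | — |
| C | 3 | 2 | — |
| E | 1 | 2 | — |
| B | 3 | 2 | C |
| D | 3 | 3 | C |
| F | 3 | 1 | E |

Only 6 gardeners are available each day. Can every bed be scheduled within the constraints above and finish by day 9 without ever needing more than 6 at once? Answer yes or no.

yes

Schedule A@1, C@1, E@3, B@4, D@4, F@7: d1:5  d2:5  d3:4  d4:5  d5:5  d6:5  d7:1  d8:1  d9:1 — peak 5 ≤ 6.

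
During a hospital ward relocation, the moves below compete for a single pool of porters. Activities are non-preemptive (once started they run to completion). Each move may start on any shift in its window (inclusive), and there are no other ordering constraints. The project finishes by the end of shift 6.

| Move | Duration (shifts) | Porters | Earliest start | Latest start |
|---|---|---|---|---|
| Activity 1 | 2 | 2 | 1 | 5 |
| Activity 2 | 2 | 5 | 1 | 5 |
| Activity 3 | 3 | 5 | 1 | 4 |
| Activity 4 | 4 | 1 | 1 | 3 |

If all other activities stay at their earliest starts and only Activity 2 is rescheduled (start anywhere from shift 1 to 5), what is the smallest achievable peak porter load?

8

Activity 2@1: s1:13  s2:13  s3:6  s4:1  s5:0  s6:0 → peak 13
Activity 2@2: s1:8  s2:13  s3:11  s4:1  s5:0  s6:0 → peak 13
Activity 2@3: s1:8  s2:8  s3:11  s4:6  s5:0  s6:0 → peak 11
Activity 2@4: s1:8  s2:8  s3:6  s4:6  s5:5  s6:0 → peak 8
Activity 2@5: s1:8  s2:8  s3:6  s4:1  s5:5  s6:5 → peak 8
Best is Activity 2@4, peak 8.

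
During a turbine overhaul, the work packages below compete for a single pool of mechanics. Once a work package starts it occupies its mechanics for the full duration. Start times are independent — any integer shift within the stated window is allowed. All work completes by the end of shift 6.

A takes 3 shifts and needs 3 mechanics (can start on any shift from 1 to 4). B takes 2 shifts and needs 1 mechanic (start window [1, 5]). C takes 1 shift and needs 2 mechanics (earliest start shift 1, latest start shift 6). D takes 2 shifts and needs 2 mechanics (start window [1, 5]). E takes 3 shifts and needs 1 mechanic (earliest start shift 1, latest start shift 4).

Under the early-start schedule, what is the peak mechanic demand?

9

Early-start schedule: A@1, B@1, C@1, D@1, E@1.
Load per shift: shift 1: 9, shift 2: 7, shift 3: 4, shift 4: 0, shift 5: 0, shift 6: 0.
Peak is 9.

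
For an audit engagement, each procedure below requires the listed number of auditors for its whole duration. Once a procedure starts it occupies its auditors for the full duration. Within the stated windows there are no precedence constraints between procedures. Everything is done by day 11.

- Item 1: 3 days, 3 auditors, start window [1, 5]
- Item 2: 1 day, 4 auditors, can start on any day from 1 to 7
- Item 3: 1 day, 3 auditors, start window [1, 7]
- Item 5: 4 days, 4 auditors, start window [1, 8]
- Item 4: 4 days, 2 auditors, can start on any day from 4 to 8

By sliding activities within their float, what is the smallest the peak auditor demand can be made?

Early-start (Item 1@1, Item 2@1, Item 3@1, Item 5@1, Item 4@4) gives peak 14: d1:14  d2:7  d3:7  d4:6  d5:2  d6:2  d7:2  d8:0  d9:0  d10:0  d11:0.
Shift Item 1→2, Item 3→5, Item 5→8.
Schedule Item 1@2, Item 2@1, Item 3@5, Item 5@8, Item 4@4: d1:4  d2:3  d3:3  d4:5  d5:5  d6:2  d7:2  d8:4  d9:4  d10:4  d11:4 — peak 5.

5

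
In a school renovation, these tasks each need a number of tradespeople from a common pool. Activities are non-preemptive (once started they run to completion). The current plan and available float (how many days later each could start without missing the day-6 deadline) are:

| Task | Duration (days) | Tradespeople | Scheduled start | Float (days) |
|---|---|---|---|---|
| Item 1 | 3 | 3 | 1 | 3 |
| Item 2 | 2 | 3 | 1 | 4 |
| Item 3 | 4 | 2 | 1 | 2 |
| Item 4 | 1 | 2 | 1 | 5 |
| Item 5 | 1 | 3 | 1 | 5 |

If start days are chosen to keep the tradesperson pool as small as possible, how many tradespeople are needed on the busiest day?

Early-start (Item 1@1, Item 2@1, Item 3@1, Item 4@1, Item 5@1) gives peak 13: d1:13  d2:8  d3:5  d4:2  d5:0  d6:0.
Shift Item 2→4, Item 4→5, Item 5→6.
Schedule Item 1@1, Item 2@4, Item 3@1, Item 4@5, Item 5@6: d1:5  d2:5  d3:5  d4:5  d5:5  d6:3 — peak 5.
Total tradesperson-days = 28 over 6 days ⇒ peak ≥ ⌈28/6⌉ = 5, so 5 is optimal.

5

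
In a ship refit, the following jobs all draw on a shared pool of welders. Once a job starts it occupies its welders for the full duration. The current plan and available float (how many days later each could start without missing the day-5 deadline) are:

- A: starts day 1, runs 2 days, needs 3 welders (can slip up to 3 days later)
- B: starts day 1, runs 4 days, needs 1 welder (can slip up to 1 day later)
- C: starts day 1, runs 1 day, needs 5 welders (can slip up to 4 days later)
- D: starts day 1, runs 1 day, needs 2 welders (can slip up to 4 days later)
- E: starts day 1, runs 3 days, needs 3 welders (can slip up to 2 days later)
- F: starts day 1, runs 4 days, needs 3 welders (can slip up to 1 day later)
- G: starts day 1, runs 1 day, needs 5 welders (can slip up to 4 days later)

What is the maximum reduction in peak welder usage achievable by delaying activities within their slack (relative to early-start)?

Early-start peak: d1:22  d2:10  d3:7  d4:4  d5:0 ⇒ 22.
Leveled (A@1, B@1, C@1, D@3, E@2, F@2, G@5): d1:9  d2:10  d3:9  d4:7  d5:8 ⇒ 10.
Reduction 22 − 10 = 12.

12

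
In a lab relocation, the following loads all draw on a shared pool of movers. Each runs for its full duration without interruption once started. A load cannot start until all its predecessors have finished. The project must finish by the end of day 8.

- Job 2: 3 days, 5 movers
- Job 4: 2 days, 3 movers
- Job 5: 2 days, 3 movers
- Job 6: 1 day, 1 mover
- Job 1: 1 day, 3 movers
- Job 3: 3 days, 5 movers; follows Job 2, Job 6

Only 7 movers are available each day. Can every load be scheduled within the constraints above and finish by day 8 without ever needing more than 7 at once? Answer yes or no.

The minimum achievable peak is 8; 7 < 8, so no feasible schedule stays within the cap.

no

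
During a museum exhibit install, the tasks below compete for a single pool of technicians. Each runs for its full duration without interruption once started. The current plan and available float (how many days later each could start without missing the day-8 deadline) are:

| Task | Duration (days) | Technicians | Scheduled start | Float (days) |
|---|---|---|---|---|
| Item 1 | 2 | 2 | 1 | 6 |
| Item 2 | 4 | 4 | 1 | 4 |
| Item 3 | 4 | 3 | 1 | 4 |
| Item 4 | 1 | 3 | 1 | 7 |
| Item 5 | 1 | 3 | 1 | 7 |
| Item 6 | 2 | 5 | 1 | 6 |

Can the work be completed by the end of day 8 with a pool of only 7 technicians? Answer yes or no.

yes

Schedule Item 1@1, Item 2@1, Item 3@3, Item 4@5, Item 5@6, Item 6@7: d1:6  d2:6  d3:7  d4:7  d5:6  d6:6  d7:5  d8:5 — peak 7 ≤ 7.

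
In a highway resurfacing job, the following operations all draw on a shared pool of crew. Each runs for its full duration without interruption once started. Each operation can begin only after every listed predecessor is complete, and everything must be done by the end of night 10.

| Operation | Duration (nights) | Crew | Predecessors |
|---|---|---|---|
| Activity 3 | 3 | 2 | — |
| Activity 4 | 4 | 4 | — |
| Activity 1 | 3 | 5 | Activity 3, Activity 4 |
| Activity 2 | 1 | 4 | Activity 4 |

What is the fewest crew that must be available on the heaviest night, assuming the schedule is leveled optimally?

6

Early-start (Activity 3@1, Activity 4@1, Activity 1@5, Activity 2@5) gives peak 9: n1:6  n2:6  n3:6  n4:4  n5:9  n6:5  n7:5  n8:0  n9:0  n10:0.
Shift Activity 2→8.
Schedule Activity 3@1, Activity 4@1, Activity 1@5, Activity 2@8: n1:6  n2:6  n3:6  n4:4  n5:5  n6:5  n7:5  n8:4  n9:0  n10:0 — peak 6.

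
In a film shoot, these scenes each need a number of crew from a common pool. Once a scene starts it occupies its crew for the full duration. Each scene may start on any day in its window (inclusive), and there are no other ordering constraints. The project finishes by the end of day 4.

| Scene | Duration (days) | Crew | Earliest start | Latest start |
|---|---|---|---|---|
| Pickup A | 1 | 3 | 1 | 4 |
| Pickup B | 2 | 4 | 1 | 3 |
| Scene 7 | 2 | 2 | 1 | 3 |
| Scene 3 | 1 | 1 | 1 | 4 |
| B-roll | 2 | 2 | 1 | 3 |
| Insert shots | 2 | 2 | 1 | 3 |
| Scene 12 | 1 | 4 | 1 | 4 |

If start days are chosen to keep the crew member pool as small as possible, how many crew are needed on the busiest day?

8

Early-start (Pickup A@1, Pickup B@1, Scene 7@1, Scene 3@1, B-roll@1, Insert shots@1, Scene 12@1) gives peak 18: d1:18  d2:10  d3:0  d4:0.
Shift Scene 7→2, B-roll→2, Insert shots→3, Scene 12→4.
Schedule Pickup A@1, Pickup B@1, Scene 7@2, Scene 3@1, B-roll@2, Insert shots@3, Scene 12@4: d1:8  d2:8  d3:6  d4:6 — peak 8.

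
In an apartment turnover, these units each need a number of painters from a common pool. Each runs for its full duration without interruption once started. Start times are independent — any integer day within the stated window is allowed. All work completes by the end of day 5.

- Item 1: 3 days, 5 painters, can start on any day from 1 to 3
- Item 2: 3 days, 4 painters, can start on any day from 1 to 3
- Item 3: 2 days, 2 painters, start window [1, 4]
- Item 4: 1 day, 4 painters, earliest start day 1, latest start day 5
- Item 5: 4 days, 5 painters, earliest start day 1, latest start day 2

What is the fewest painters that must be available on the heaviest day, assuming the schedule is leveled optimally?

Early-start (Item 1@1, Item 2@1, Item 3@1, Item 4@1, Item 5@1) gives peak 20: d1:20  d2:16  d3:14  d4:5  d5:0.
Shift Item 3→4, Item 5→2.
Schedule Item 1@1, Item 2@1, Item 3@4, Item 4@1, Item 5@2: d1:13  d2:14  d3:14  d4:7  d5:7 — peak 14.

14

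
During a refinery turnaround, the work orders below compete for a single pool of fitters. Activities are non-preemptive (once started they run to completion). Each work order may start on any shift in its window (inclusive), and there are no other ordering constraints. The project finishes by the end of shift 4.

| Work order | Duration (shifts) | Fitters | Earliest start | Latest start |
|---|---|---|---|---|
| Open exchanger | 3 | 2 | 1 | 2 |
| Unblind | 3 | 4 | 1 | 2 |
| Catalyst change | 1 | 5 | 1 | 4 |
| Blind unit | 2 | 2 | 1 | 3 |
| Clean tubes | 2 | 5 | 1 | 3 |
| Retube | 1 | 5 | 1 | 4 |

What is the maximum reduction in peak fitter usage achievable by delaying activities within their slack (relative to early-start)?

11

Early-start peak: s1:23  s2:13  s3:6  s4:0 ⇒ 23.
Leveled (Open exchanger@1, Unblind@1, Catalyst change@4, Blind unit@3, Clean tubes@1, Retube@4): s1:11  s2:11  s3:8  s4:12 ⇒ 12.
Reduction 23 − 12 = 11.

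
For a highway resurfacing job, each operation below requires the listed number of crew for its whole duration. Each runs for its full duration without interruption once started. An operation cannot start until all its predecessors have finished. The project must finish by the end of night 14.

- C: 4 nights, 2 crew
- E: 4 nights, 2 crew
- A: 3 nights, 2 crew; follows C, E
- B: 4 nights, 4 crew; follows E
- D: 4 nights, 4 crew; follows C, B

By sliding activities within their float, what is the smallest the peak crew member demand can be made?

Schedule C@1, E@1, A@5, B@5, D@9: n1:4  n2:4  n3:4  n4:4  n5:6  n6:6  n7:6  n8:4  n9:4  n10:4  n11:4  n12:4  n13:0  n14:0 — peak 6.

6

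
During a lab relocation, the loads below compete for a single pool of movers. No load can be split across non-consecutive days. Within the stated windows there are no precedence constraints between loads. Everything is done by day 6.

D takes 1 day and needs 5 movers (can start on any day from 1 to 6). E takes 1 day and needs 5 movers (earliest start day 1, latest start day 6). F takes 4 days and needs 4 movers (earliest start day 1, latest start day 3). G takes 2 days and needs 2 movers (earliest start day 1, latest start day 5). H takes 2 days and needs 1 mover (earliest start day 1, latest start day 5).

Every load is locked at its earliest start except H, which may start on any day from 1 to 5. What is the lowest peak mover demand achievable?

16

H@1: d1:17  d2:7  d3:4  d4:4  d5:0  d6:0 → peak 17
H@2: d1:16  d2:7  d3:5  d4:4  d5:0  d6:0 → peak 16
H@3: d1:16  d2:6  d3:5  d4:5  d5:0  d6:0 → peak 16
H@4: d1:16  d2:6  d3:4  d4:5  d5:1  d6:0 → peak 16
H@5: d1:16  d2:6  d3:4  d4:4  d5:1  d6:1 → peak 16
Best is H@2, peak 16.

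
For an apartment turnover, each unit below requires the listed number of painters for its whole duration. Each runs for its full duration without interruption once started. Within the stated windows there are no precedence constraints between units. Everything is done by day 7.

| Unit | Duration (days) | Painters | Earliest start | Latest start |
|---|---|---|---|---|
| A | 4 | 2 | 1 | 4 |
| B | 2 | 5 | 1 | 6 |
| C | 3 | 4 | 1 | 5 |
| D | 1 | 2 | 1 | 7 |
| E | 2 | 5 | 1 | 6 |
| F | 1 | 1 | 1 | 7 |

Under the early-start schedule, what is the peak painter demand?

Early-start schedule: A@1, B@1, C@1, D@1, E@1, F@1.
Load per day: day 1: 19, day 2: 16, day 3: 6, day 4: 2, day 5: 0, day 6: 0, day 7: 0.
Peak is 19.

19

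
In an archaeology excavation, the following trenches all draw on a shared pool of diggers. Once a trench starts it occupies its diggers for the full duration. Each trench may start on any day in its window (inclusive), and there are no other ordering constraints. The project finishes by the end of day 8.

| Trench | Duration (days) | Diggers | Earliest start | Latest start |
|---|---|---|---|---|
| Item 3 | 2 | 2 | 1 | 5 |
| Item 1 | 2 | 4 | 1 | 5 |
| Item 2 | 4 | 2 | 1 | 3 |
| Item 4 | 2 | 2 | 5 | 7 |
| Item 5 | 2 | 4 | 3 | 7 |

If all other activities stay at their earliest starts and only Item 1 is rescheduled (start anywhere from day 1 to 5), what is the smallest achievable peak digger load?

6

Item 1@1: d1:8  d2:8  d3:6  d4:6  d5:2  d6:2  d7:0  d8:0 → peak 8
Item 1@2: d1:4  d2:8  d3:10  d4:6  d5:2  d6:2  d7:0  d8:0 → peak 10
Item 1@3: d1:4  d2:4  d3:10  d4:10  d5:2  d6:2  d7:0  d8:0 → peak 10
Item 1@4: d1:4  d2:4  d3:6  d4:10  d5:6  d6:2  d7:0  d8:0 → peak 10
Item 1@5: d1:4  d2:4  d3:6  d4:6  d5:6  d6:6  d7:0  d8:0 → peak 6
Best is Item 1@5, peak 6.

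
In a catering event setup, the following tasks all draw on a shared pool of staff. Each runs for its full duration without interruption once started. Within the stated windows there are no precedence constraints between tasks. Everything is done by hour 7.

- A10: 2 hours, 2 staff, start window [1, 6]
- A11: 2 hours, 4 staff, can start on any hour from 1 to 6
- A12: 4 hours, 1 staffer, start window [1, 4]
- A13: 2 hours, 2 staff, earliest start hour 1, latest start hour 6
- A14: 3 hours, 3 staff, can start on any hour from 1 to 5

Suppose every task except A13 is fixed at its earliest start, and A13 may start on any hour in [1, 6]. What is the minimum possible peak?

A13@1: h1:12  h2:12  h3:4  h4:1  h5:0  h6:0  h7:0 → peak 12
A13@2: h1:10  h2:12  h3:6  h4:1  h5:0  h6:0  h7:0 → peak 12
A13@3: h1:10  h2:10  h3:6  h4:3  h5:0  h6:0  h7:0 → peak 10
A13@4: h1:10  h2:10  h3:4  h4:3  h5:2  h6:0  h7:0 → peak 10
A13@5: h1:10  h2:10  h3:4  h4:1  h5:2  h6:2  h7:0 → peak 10
A13@6: h1:10  h2:10  h3:4  h4:1  h5:0  h6:2  h7:2 → peak 10
Best is A13@3, peak 10.

10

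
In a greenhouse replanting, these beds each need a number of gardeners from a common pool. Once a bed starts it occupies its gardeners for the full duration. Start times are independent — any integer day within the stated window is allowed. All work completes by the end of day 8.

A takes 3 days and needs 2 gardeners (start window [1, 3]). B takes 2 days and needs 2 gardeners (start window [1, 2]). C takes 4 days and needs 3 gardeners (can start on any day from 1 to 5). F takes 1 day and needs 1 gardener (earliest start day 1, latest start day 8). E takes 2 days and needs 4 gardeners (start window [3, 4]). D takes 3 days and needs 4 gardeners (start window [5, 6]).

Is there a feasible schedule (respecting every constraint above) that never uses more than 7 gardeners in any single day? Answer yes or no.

yes

Schedule A@1, B@1, C@1, F@3, E@4, D@6: d1:7  d2:7  d3:6  d4:7  d5:4  d6:4  d7:4  d8:4 — peak 7 ≤ 7.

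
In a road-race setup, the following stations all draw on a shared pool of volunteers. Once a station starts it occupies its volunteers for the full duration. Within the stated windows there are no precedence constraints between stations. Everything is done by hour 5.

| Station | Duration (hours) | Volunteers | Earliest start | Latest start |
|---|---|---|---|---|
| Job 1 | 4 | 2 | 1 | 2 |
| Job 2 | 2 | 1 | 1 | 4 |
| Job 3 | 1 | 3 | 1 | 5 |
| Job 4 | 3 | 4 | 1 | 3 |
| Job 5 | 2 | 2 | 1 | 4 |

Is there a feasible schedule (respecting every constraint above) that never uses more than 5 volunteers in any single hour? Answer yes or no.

no

Total volunteer-hours = 29; over 5 hours the average is 29/5 > 5, so some hour must exceed 5.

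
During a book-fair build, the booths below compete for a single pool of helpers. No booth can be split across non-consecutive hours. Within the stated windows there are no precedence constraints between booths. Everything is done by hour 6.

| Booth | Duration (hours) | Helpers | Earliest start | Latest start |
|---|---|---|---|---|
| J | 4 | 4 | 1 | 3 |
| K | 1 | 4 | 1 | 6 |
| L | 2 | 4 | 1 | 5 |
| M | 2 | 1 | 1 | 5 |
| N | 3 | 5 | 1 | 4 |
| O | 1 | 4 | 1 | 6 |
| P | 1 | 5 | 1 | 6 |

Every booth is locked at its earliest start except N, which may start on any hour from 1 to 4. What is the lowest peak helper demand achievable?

N@1: h1:27  h2:14  h3:9  h4:4  h5:0  h6:0 → peak 27
N@2: h1:22  h2:14  h3:9  h4:9  h5:0  h6:0 → peak 22
N@3: h1:22  h2:9  h3:9  h4:9  h5:5  h6:0 → peak 22
N@4: h1:22  h2:9  h3:4  h4:9  h5:5  h6:5 → peak 22
Best is N@2, peak 22.

22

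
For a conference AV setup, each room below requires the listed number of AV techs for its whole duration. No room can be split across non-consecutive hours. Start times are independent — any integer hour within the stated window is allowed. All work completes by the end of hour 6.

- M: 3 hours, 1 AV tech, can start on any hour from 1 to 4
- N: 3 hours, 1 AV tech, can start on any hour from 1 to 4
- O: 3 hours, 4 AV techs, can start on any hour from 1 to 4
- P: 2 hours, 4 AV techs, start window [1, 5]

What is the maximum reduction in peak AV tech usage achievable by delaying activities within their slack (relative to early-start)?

Early-start peak: h1:10  h2:10  h3:6  h4:0  h5:0  h6:0 ⇒ 10.
Leveled (M@1, N@3, O@4, P@1): h1:5  h2:5  h3:2  h4:5  h5:5  h6:4 ⇒ 5.
Reduction 10 − 5 = 5.

5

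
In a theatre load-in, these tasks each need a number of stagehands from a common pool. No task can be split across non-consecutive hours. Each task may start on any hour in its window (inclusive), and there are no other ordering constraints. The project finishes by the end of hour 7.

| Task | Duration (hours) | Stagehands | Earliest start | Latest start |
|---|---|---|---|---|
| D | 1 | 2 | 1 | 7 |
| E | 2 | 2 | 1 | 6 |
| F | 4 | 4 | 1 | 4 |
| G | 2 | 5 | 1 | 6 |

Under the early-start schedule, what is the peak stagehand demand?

Early-start schedule: D@1, E@1, F@1, G@1.
Load per hour: hour 1: 13, hour 2: 11, hour 3: 4, hour 4: 4, hour 5: 0, hour 6: 0, hour 7: 0.
Peak is 13.

13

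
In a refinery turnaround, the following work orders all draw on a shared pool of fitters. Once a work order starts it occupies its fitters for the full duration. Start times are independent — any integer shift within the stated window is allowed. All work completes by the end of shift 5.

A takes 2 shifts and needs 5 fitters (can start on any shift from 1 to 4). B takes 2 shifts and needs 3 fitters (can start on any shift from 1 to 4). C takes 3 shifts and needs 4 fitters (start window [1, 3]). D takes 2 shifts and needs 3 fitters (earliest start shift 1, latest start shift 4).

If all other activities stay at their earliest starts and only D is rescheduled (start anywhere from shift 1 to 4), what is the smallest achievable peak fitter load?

12

D@1: s1:15  s2:15  s3:4  s4:0  s5:0 → peak 15
D@2: s1:12  s2:15  s3:7  s4:0  s5:0 → peak 15
D@3: s1:12  s2:12  s3:7  s4:3  s5:0 → peak 12
D@4: s1:12  s2:12  s3:4  s4:3  s5:3 → peak 12
Best is D@3, peak 12.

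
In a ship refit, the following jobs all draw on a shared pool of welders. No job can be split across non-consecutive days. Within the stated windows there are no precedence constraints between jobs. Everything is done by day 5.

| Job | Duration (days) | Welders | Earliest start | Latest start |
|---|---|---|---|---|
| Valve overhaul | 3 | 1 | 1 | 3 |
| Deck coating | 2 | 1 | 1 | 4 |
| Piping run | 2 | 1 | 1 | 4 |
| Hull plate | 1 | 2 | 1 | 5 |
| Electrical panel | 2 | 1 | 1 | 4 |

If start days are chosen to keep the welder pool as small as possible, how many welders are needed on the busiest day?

Early-start (Valve overhaul@1, Deck coating@1, Piping run@1, Hull plate@1, Electrical panel@1) gives peak 6: d1:6  d2:4  d3:1  d4:0  d5:0.
Shift Hull plate→3, Electrical panel→4.
Schedule Valve overhaul@1, Deck coating@1, Piping run@1, Hull plate@3, Electrical panel@4: d1:3  d2:3  d3:3  d4:1  d5:1 — peak 3.
Total welder-days = 11 over 5 days ⇒ peak ≥ ⌈11/5⌉ = 3, so 3 is optimal.

3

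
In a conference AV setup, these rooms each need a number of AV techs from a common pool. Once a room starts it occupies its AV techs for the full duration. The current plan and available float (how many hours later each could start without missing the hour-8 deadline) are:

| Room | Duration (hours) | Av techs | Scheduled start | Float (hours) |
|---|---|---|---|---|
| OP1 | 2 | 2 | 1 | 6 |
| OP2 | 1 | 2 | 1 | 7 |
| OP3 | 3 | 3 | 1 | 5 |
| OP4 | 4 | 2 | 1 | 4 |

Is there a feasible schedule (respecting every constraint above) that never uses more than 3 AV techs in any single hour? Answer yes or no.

The minimum achievable peak is 4; 3 < 4, so no feasible schedule stays within the cap.

no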